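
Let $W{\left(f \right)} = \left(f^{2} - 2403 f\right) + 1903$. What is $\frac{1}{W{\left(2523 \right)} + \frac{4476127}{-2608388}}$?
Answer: $\frac{2608388}{794674837117} \approx 3.2823 \cdot 10^{-6}$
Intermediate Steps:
$W{\left(f \right)} = 1903 + f^{2} - 2403 f$
$\frac{1}{W{\left(2523 \right)} + \frac{4476127}{-2608388}} = \frac{1}{\left(1903 + 2523^{2} - 6062769\right) + \frac{4476127}{-2608388}} = \frac{1}{\left(1903 + 6365529 - 6062769\right) + 4476127 \left(- \frac{1}{2608388}\right)} = \frac{1}{304663 - \frac{4476127}{2608388}} = \frac{1}{\frac{794674837117}{2608388}} = \frac{2608388}{794674837117}$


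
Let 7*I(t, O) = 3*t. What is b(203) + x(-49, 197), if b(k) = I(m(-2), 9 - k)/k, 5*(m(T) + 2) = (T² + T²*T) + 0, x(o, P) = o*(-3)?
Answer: 149199/1015 ≈ 146.99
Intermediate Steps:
x(o, P) = -3*o
m(T) = -2 + T²/5 + T³/5 (m(T) = -2 + ((T² + T²*T) + 0)/5 = -2 + ((T² + T³) + 0)/5 = -2 + (T² + T³)/5 = -2 + (T²/5 + T³/5) = -2 + T²/5 + T³/5)
I(t, O) = 3*t/7 (I(t, O) = (3*t)/7 = 3*t/7)
b(k) = -6/(5*k) (b(k) = (3*(-2 + (⅕)*(-2)² + (⅕)*(-2)³)/7)/k = (3*(-2 + (⅕)*4 + (⅕)*(-8))/7)/k = (3*(-2 + ⅘ - 8/5)/7)/k = ((3/7)*(-14/5))/k = -6/(5*k))
b(203) + x(-49, 197) = -6/5/203 - 3*(-49) = -6/5*1/203 + 147 = -6/1015 + 147 = 149199/1015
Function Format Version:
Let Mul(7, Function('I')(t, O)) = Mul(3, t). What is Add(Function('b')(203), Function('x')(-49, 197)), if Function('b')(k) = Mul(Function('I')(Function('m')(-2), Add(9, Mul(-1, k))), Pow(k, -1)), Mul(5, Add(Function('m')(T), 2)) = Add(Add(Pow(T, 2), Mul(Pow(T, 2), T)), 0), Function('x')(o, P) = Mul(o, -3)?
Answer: Rational(149199, 1015) ≈ 146.99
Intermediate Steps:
Function('x')(o, P) = Mul(-3, o)
Function('m')(T) = Add(-2, Mul(Rational(1, 5), Pow(T, 2)), Mul(Rational(1, 5), Pow(T, 3))) (Function('m')(T) = Add(-2, Mul(Rational(1, 5), Add(Add(Pow(T, 2), Mul(Pow(T, 2), T)), 0))) = Add(-2, Mul(Rational(1, 5), Add(Add(Pow(T, 2), Pow(T, 3)), 0))) = Add(-2, Mul(Rational(1, 5), Add(Pow(T, 2), Pow(T, 3)))) = Add(-2, Add(Mul(Rational(1, 5), Pow(T, 2)), Mul(Rational(1, 5), Pow(T, 3)))) = Add(-2, Mul(Rational(1, 5), Pow(T, 2)), Mul(Rational(1, 5), Pow(T, 3))))
Function('I')(t, O) = Mul(Rational(3, 7), t) (Function('I')(t, O) = Mul(Rational(1, 7), Mul(3, t)) = Mul(Rational(3, 7), t))
Function('b')(k) = Mul(Rational(-6, 5), Pow(k, -1)) (Function('b')(k) = Mul(Mul(Rational(3, 7), Add(-2, Mul(Rational(1, 5), Pow(-2, 2)), Mul(Rational(1, 5), Pow(-2, 3)))), Pow(k, -1)) = Mul(Mul(Rational(3, 7), Add(-2, Mul(Rational(1, 5), 4), Mul(Rational(1, 5), -8))), Pow(k, -1)) = Mul(Mul(Rational(3, 7), Add(-2, Rational(4, 5), Rational(-8, 5))), Pow(k, -1)) = Mul(Mul(Rational(3, 7), Rational(-14, 5)), Pow(k, -1)) = Mul(Rational(-6, 5), Pow(k, -1)))
Add(Function('b')(203), Function('x')(-49, 197)) = Add(Mul(Rational(-6, 5), Pow(203, -1)), Mul(-3, -49)) = Add(Mul(Rational(-6, 5), Rational(1, 203)), 147) = Add(Rational(-6, 1015), 147) = Rational(149199, 1015)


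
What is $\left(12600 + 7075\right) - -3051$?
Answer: $22726$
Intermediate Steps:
$\left(12600 + 7075\right) - -3051 = 19675 + 3051 = 22726$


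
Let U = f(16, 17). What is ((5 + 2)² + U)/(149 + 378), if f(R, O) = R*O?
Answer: 321/527 ≈ 0.60911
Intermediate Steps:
f(R, O) = O*R
U = 272 (U = 17*16 = 272)
((5 + 2)² + U)/(149 + 378) = ((5 + 2)² + 272)/(149 + 378) = (7² + 272)/527 = (49 + 272)*(1/527) = 321*(1/527) = 321/527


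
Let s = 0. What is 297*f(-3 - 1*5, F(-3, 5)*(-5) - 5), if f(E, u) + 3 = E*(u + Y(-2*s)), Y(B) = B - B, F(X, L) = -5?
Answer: -48411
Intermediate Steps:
Y(B) = 0
f(E, u) = -3 + E*u (f(E, u) = -3 + E*(u + 0) = -3 + E*u)
297*f(-3 - 1*5, F(-3, 5)*(-5) - 5) = 297*(-3 + (-3 - 1*5)*(-5*(-5) - 5)) = 297*(-3 + (-3 - 5)*(25 - 5)) = 297*(-3 - 8*20) = 297*(-3 - 160) = 297*(-163) = -48411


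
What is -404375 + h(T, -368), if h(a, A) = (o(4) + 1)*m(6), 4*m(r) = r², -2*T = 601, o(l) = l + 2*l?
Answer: -404258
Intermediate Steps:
o(l) = 3*l
T = -601/2 (T = -½*601 = -601/2 ≈ -300.50)
m(r) = r²/4
h(a, A) = 117 (h(a, A) = (3*4 + 1)*((¼)*6²) = (12 + 1)*((¼)*36) = 13*9 = 117)
-404375 + h(T, -368) = -404375 + 117 = -404258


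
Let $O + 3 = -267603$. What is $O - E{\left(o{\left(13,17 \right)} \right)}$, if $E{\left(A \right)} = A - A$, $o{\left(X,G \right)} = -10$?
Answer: $-267606$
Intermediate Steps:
$O = -267606$ ($O = -3 - 267603 = -267606$)
$E{\left(A \right)} = 0$
$O - E{\left(o{\left(13,17 \right)} \right)} = -267606 - 0 = -267606 + 0 = -267606$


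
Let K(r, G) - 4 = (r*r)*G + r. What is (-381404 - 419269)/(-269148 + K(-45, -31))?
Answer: 800673/331964 ≈ 2.4119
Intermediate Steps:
K(r, G) = 4 + r + G*r² (K(r, G) = 4 + ((r*r)*G + r) = 4 + (r²*G + r) = 4 + (G*r² + r) = 4 + (r + G*r²) = 4 + r + G*r²)
(-381404 - 419269)/(-269148 + K(-45, -31)) = (-381404 - 419269)/(-269148 + (4 - 45 - 31*(-45)²)) = -800673/(-269148 + (4 - 45 - 31*2025)) = -800673/(-269148 + (4 - 45 - 62775)) = -800673/(-269148 - 62816) = -800673/(-331964) = -800673*(-1/331964) = 800673/331964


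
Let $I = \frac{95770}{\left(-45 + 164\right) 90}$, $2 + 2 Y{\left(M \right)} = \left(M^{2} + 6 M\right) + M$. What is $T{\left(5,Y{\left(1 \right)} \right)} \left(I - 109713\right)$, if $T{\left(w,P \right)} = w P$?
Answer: $- \frac{587465230}{357} \approx -1.6456 \cdot 10^{6}$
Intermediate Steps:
$Y{\left(M \right)} = -1 + \frac{M^{2}}{2} + \frac{7 M}{2}$ ($Y{\left(M \right)} = -1 + \frac{\left(M^{2} + 6 M\right) + M}{2} = -1 + \frac{M^{2} + 7 M}{2} = -1 + \left(\frac{M^{2}}{2} + \frac{7 M}{2}\right) = -1 + \frac{M^{2}}{2} + \frac{7 M}{2}$)
$I = \frac{9577}{1071}$ ($I = \frac{95770}{119 \cdot 90} = \frac{95770}{10710} = 95770 \cdot \frac{1}{10710} = \frac{9577}{1071} \approx 8.9421$)
$T{\left(w,P \right)} = P w$
$T{\left(5,Y{\left(1 \right)} \right)} \left(I - 109713\right) = \left(-1 + \frac{1^{2}}{2} + \frac{7}{2} \cdot 1\right) 5 \left(\frac{9577}{1071} - 109713\right) = \left(-1 + \frac{1}{2} \cdot 1 + \frac{7}{2}\right) 5 \left(- \frac{117493046}{1071}\right) = \left(-1 + \frac{1}{2} + \frac{7}{2}\right) 5 \left(- \frac{117493046}{1071}\right) = 3 \cdot 5 \left(- \frac{117493046}{1071}\right) = 15 \left(- \frac{117493046}{1071}\right) = - \frac{587465230}{357}$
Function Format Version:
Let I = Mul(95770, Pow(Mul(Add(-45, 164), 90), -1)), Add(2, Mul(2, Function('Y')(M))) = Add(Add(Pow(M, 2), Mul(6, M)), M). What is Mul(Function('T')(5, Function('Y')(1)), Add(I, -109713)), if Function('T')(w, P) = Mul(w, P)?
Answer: Rational(-587465230, 357) ≈ -1.6456e+6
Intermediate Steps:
Function('Y')(M) = Add(-1, Mul(Rational(1, 2), Pow(M, 2)), Mul(Rational(7, 2), M)) (Function('Y')(M) = Add(-1, Mul(Rational(1, 2), Add(Add(Pow(M, 2), Mul(6, M)), M))) = Add(-1, Mul(Rational(1, 2), Add(Pow(M, 2), Mul(7, M)))) = Add(-1, Add(Mul(Rational(1, 2), Pow(M, 2)), Mul(Rational(7, 2), M))) = Add(-1, Mul(Rational(1, 2), Pow(M, 2)), Mul(Rational(7, 2), M)))
I = Rational(9577, 1071) (I = Mul(95770, Pow(Mul(119, 90), -1)) = Mul(95770, Pow(10710, -1)) = Mul(95770, Rational(1, 10710)) = Rational(9577, 1071) ≈ 8.9421)
Function('T')(w, P) = Mul(P, w)
Mul(Function('T')(5, Function('Y')(1)), Add(I, -109713)) = Mul(Mul(Add(-1, Mul(Rational(1, 2), Pow(1, 2)), Mul(Rational(7, 2), 1)), 5), Add(Rational(9577, 1071), -109713)) = Mul(Mul(Add(-1, Mul(Rational(1, 2), 1), Rational(7, 2)), 5), Rational(-117493046, 1071)) = Mul(Mul(Add(-1, Rational(1, 2), Rational(7, 2)), 5), Rational(-117493046, 1071)) = Mul(Mul(3, 5), Rational(-117493046, 1071)) = Mul(15, Rational(-117493046, 1071)) = Rational(-587465230, 357)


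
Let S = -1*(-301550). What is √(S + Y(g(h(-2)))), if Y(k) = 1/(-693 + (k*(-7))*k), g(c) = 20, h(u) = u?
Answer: √3679226322457/3493 ≈ 549.14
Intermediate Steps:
S = 301550
Y(k) = 1/(-693 - 7*k²) (Y(k) = 1/(-693 + (-7*k)*k) = 1/(-693 - 7*k²))
√(S + Y(g(h(-2)))) = √(301550 - 1/(693 + 7*20²)) = √(301550 - 1/(693 + 7*400)) = √(301550 - 1/(693 + 2800)) = √(301550 - 1/3493) = √(1053314149/3493) = √3679226322457/3493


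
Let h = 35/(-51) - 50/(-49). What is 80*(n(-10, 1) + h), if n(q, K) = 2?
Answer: 466640/2499 ≈ 186.73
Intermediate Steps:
h = 835/2499 (h = 35*(-1/51) - 50*(-1/49) = -35/51 + 50/49 = 835/2499 ≈ 0.33413)
80*(n(-10, 1) + h) = 80*(2 + 835/2499) = 80*(5833/2499) = 466640/2499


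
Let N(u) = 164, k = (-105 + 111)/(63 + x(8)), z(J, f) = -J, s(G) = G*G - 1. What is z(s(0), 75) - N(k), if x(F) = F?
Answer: -163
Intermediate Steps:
s(G) = -1 + G² (s(G) = G² - 1 = -1 + G²)
k = 6/71 (k = (-105 + 111)/(63 + 8) = 6/71 ≈ 0.084507)
z(s(0), 75) - N(k) = -(-1 + 0²) - 1*164 = -(-1 + 0) - 164 = -1*(-1) - 164 = 1 - 164 = -163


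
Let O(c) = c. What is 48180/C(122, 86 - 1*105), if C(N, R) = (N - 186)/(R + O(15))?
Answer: 12045/4 ≈ 3011.3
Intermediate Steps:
C(N, R) = (-186 + N)/(15 + R) (C(N, R) = (N - 186)/(R + 15) = (-186 + N)/(15 + R))
48180/C(122, 86 - 1*105) = 48180/(((-186 + 122)/(15 + (86 - 1*105)))) = 48180/((-64/(15 + (86 - 105)))) = 48180/((-64/(15 - 19))) = 48180/((-64/(-4))) = 48180/((-¼*(-64))) = 48180/16 = 48180*(1/16) = 12045/4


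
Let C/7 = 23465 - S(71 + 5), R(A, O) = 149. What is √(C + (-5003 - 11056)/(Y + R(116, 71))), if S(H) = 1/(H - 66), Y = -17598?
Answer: √5001039288842530/174490 ≈ 405.28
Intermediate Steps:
S(H) = 1/(-66 + H)
C = 1642543/10 (C = 7*(23465 - 1/(-66 + (71 + 5))) = 7*(23465 - 1/(-66 + 76)) = 7*(23465 - 1/10) = 7*(23465 - 1*⅒) = 7*(23465 - ⅒) = 7*(234649/10) = 1642543/10 ≈ 1.6425e+5)
√(C + (-5003 - 11056)/(Y + R(116, 71))) = √(1642543/10 + (-5003 - 11056)/(-17598 + 149)) = √(1642543/10 - 16059/(-17449)) = √(1642543/10 - 16059*(-1/17449)) = √(1642543/10 + 16059/17449) = √(28660893397/174490) = √5001039288842530/174490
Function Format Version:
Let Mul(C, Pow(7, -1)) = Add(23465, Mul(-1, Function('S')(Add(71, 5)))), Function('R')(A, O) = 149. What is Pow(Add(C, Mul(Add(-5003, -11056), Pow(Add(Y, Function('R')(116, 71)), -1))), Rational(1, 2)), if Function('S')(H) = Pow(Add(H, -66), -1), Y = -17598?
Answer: Mul(Rational(1, 174490), Pow(5001039288842530, Rational(1, 2))) ≈ 405.28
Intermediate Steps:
Function('S')(H) = Pow(Add(-66, H), -1)
C = Rational(1642543, 10) (C = Mul(7, Add(23465, Mul(-1, Pow(Add(-66, Add(71, 5)), -1)))) = Mul(7, Add(23465, Mul(-1, Pow(Add(-66, 76), -1)))) = Mul(7, Add(23465, Mul(-1, Pow(10, -1)))) = Mul(7, Add(23465, Mul(-1, Rational(1, 10)))) = Mul(7, Add(23465, Rational(-1, 10))) = Mul(7, Rational(234649, 10)) = Rational(1642543, 10) ≈ 1.6425e+5)
Pow(Add(C, Mul(Add(-5003, -11056), Pow(Add(Y, Function('R')(116, 71)), -1))), Rational(1, 2)) = Pow(Add(Rational(1642543, 10), Mul(Add(-5003, -11056), Pow(Add(-17598, 149), -1))), Rational(1, 2)) = Pow(Add(Rational(1642543, 10), Mul(-16059, Pow(-17449, -1))), Rational(1, 2)) = Pow(Add(Rational(1642543, 10), Mul(-16059, Rational(-1, 17449))), Rational(1, 2)) = Pow(Add(Rational(1642543, 10), Rational(16059, 17449)), Rational(1, 2)) = Pow(Rational(28660893397, 174490), Rational(1, 2)) = Mul(Rational(1, 174490), Pow(5001039288842530, Rational(1, 2)))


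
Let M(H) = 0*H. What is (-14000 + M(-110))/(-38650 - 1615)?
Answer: 2800/8053 ≈ 0.34770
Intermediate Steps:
M(H) = 0
(-14000 + M(-110))/(-38650 - 1615) = (-14000 + 0)/(-38650 - 1615) = -14000/(-40265) = -14000*(-1/40265) = 2800/8053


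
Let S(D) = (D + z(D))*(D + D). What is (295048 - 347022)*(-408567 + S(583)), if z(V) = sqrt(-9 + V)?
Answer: -14095920514 - 60601684*sqrt(574) ≈ -1.5548e+10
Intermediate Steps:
S(D) = 2*D*(D + sqrt(-9 + D)) (S(D) = (D + sqrt(-9 + D))*(D + D) = (D + sqrt(-9 + D))*(2*D) = 2*D*(D + sqrt(-9 + D)))
(295048 - 347022)*(-408567 + S(583)) = (295048 - 347022)*(-408567 + 2*583*(583 + sqrt(-9 + 583))) = -51974*(-408567 + 2*583*(583 + sqrt(574))) = -51974*(-408567 + (679778 + 1166*sqrt(574))) = -51974*(271211 + 1166*sqrt(574)) = -14095920514 - 60601684*sqrt(574)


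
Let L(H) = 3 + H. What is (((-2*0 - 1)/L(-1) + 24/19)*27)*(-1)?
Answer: -783/38 ≈ -20.605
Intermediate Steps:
(((-2*0 - 1)/L(-1) + 24/19)*27)*(-1) = (((-2*0 - 1)/(3 - 1) + 24/19)*27)*(-1) = (((0 - 1)/2 + 24*(1/19))*27)*(-1) = ((-1*1/2 + 24/19)*27)*(-1) = ((-1/2 + 24/19)*27)*(-1) = ((29/38)*27)*(-1) = (783/38)*(-1) = -783/38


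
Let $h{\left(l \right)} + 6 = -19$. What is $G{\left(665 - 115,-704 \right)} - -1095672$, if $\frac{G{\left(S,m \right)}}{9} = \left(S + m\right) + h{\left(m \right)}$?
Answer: $1094061$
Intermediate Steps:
$h{\left(l \right)} = -25$ ($h{\left(l \right)} = -6 - 19 = -25$)
$G{\left(S,m \right)} = -225 + 9 S + 9 m$ ($G{\left(S,m \right)} = 9 \left(\left(S + m\right) - 25\right) = 9 \left(-25 + S + m\right) = -225 + 9 S + 9 m$)
$G{\left(665 - 115,-704 \right)} - -1095672 = \left(-225 + 9 \left(665 - 115\right) + 9 \left(-704\right)\right) - -1095672 = \left(-225 + 9 \left(665 - 115\right) - 6336\right) + 1095672 = \left(-225 + 9 \cdot 550 - 6336\right) + 1095672 = \left(-225 + 4950 - 6336\right) + 1095672 = -1611 + 1095672 = 1094061$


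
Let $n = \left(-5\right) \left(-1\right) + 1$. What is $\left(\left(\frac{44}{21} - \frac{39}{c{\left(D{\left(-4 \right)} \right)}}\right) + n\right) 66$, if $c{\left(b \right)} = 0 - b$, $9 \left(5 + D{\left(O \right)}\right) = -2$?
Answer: $\frac{13618}{329} \approx 41.392$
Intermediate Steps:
$D{\left(O \right)} = - \frac{47}{9}$ ($D{\left(O \right)} = -5 + \frac{1}{9} \left(-2\right) = -5 - \frac{2}{9} = - \frac{47}{9}$)
$c{\left(b \right)} = - b$
$n = 6$ ($n = 5 + 1 = 6$)
$\left(\left(\frac{44}{21} - \frac{39}{c{\left(D{\left(-4 \right)} \right)}}\right) + n\right) 66 = \left(\left(\frac{44}{21} - \frac{39}{\left(-1\right) \left(- \frac{47}{9}\right)}\right) + 6\right) 66 = \left(\left(44 \cdot \frac{1}{21} - \frac{39}{\frac{47}{9}}\right) + 6\right) 66 = \left(\left(\frac{44}{21} - \frac{351}{47}\right) + 6\right) 66 = \left(- \frac{5303}{987} + 6\right) 66 = \frac{619}{987} \cdot 66 = \frac{13618}{329}$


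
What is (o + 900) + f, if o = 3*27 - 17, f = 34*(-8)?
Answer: 692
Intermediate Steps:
f = -272
o = 64 (o = 81 - 17 = 64)
(o + 900) + f = (64 + 900) - 272 = 964 - 272 = 692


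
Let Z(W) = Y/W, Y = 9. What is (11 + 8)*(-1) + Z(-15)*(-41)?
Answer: 28/5 ≈ 5.6000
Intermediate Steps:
Z(W) = 9/W
(11 + 8)*(-1) + Z(-15)*(-41) = (11 + 8)*(-1) + (9/(-15))*(-41) = 19*(-1) + (9*(-1/15))*(-41) = -19 - ⅗*(-41) = -19 + 123/5 = 28/5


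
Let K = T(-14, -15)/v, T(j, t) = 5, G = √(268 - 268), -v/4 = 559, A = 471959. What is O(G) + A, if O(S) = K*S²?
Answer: 471959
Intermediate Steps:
v = -2236 (v = -4*559 = -2236)
G = 0 (G = √0 = 0)
K = -5/2236 (K = 5/(-2236) = 5*(-1/2236) = -5/2236 ≈ -0.0022361)
O(S) = -5*S²/2236
O(G) + A = -5/2236*0² + 471959 = -5/2236*0 + 471959 = 0 + 471959 = 471959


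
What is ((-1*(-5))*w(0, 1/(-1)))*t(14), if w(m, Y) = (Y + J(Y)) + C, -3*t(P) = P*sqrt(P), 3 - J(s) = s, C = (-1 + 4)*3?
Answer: -280*sqrt(14) ≈ -1047.7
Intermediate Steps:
C = 9 (C = 3*3 = 9)
J(s) = 3 - s
t(P) = -P**(3/2)/3 (t(P) = -P*sqrt(P)/3 = -P**(3/2)/3)
w(m, Y) = 12 (w(m, Y) = (Y + (3 - Y)) + 9 = 3 + 9 = 12)
((-1*(-5))*w(0, 1/(-1)))*t(14) = (-1*(-5)*12)*(-14*sqrt(14)/3) = (5*12)*(-14*sqrt(14)/3) = 60*(-14*sqrt(14)/3) = -280*sqrt(14)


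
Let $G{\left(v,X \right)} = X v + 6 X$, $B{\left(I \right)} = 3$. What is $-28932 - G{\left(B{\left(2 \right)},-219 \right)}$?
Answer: $-26961$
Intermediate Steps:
$G{\left(v,X \right)} = 6 X + X v$
$-28932 - G{\left(B{\left(2 \right)},-219 \right)} = -28932 - - 219 \left(6 + 3\right) = -28932 - \left(-219\right) 9 = -28932 - -1971 = -28932 + 1971 = -26961$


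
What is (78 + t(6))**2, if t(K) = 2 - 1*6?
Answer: 5476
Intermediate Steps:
t(K) = -4 (t(K) = 2 - 6 = -4)
(78 + t(6))**2 = (78 - 4)**2 = 74**2 = 5476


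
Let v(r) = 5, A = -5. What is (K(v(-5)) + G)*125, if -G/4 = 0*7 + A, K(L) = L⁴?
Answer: 80625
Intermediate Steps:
G = 20 (G = -4*(0*7 - 5) = -4*(0 - 5) = -4*(-5) = 20)
(K(v(-5)) + G)*125 = (5⁴ + 20)*125 = (625 + 20)*125 = 645*125 = 80625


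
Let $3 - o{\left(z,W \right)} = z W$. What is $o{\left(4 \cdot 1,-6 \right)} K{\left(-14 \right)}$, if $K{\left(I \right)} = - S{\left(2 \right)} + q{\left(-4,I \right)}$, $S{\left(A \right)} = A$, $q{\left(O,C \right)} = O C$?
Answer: $1458$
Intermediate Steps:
$o{\left(z,W \right)} = 3 - W z$ ($o{\left(z,W \right)} = 3 - z W = 3 - W z$)
$q{\left(O,C \right)} = C O$
$K{\left(I \right)} = -2 - 4 I$ ($K{\left(I \right)} = \left(-1\right) 2 + I \left(-4\right) = -2 - 4 I$)
$o{\left(4 \cdot 1,-6 \right)} K{\left(-14 \right)} = \left(3 - - 6 \cdot 4 \cdot 1\right) \left(-2 - -56\right) = \left(3 - \left(-6\right) 4\right) \left(-2 + 56\right) = \left(3 + 24\right) 54 = 27 \cdot 54 = 1458$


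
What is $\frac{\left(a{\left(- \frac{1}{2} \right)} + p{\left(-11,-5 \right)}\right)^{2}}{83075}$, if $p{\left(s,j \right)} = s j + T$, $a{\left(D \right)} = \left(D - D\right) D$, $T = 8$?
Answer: $\frac{3969}{83075} \approx 0.047776$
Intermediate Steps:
$a{\left(D \right)} = 0$ ($a{\left(D \right)} = 0 D = 0$)
$p{\left(s,j \right)} = 8 + j s$ ($p{\left(s,j \right)} = s j + 8 = j s + 8 = 8 + j s$)
$\frac{\left(a{\left(- \frac{1}{2} \right)} + p{\left(-11,-5 \right)}\right)^{2}}{83075} = \frac{\left(0 + \left(8 - -55\right)\right)^{2}}{83075} = \left(0 + \left(8 + 55\right)\right)^{2} \cdot \frac{1}{83075} = \left(0 + 63\right)^{2} \cdot \frac{1}{83075} = 63^{2} \cdot \frac{1}{83075} = 3969 \cdot \frac{1}{83075} = \frac{3969}{83075}$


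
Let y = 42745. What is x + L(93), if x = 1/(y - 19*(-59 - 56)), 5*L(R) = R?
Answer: 835699/44930 ≈ 18.600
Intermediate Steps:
L(R) = R/5
x = 1/44930 (x = 1/(42745 - 19*(-59 - 56)) = 1/(42745 - 19*(-115)) = 1/(42745 + 2185) = 1/44930 ≈ 2.2257e-5)
x + L(93) = 1/44930 + (⅕)*93 = 1/44930 + 93/5 = 835699/44930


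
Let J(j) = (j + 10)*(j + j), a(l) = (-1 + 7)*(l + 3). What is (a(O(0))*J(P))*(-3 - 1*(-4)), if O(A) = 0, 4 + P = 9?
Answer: 2700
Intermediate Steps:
P = 5 (P = -4 + 9 = 5)
a(l) = 18 + 6*l (a(l) = 6*(3 + l) = 18 + 6*l)
J(j) = 2*j*(10 + j) (J(j) = (10 + j)*(2*j) = 2*j*(10 + j))
(a(O(0))*J(P))*(-3 - 1*(-4)) = ((18 + 6*0)*(2*5*(10 + 5)))*(-3 - 1*(-4)) = ((18 + 0)*(2*5*15))*(-3 + 4) = (18*150)*1 = 2700*1 = 2700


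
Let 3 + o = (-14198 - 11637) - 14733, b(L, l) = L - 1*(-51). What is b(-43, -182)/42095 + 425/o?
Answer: -17565807/1707836245 ≈ -0.010285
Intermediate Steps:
b(L, l) = 51 + L (b(L, l) = L + 51 = 51 + L)
o = -40571 (o = -3 + ((-14198 - 11637) - 14733) = -3 + (-25835 - 14733) = -3 - 40568 = -40571)
b(-43, -182)/42095 + 425/o = (51 - 43)/42095 + 425/(-40571) = 8*(1/42095) + 425*(-1/40571) = 8/42095 - 425/40571 = -17565807/1707836245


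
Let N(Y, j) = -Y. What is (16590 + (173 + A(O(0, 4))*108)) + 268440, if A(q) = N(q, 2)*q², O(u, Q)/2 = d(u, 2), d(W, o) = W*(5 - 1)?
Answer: 285203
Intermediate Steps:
d(W, o) = 4*W (d(W, o) = W*4 = 4*W)
O(u, Q) = 8*u (O(u, Q) = 2*(4*u) = 8*u)
A(q) = -q³ (A(q) = (-q)*q² = -q³)
(16590 + (173 + A(O(0, 4))*108)) + 268440 = (16590 + (173 - (8*0)³*108)) + 268440 = (16590 + (173 - 1*0³*108)) + 268440 = (16590 + (173 - 1*0*108)) + 268440 = (16590 + (173 + 0*108)) + 268440 = (16590 + (173 + 0)) + 268440 = (16590 + 173) + 268440 = 16763 + 268440 = 285203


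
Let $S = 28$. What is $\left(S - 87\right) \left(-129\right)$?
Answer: $7611$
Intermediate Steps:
$\left(S - 87\right) \left(-129\right) = \left(28 - 87\right) \left(-129\right) = \left(-59\right) \left(-129\right) = 7611$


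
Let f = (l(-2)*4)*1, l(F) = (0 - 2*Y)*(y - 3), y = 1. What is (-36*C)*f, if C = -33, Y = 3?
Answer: 57024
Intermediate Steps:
l(F) = 12 (l(F) = (0 - 2*3)*(1 - 3) = (0 - 6)*(-2) = -6*(-2) = 12)
f = 48 (f = (12*4)*1 = 48*1 = 48)
(-36*C)*f = -36*(-33)*48 = 1188*48 = 57024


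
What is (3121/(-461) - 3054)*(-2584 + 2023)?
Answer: 791579415/461 ≈ 1.7171e+6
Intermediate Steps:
(3121/(-461) - 3054)*(-2584 + 2023) = (3121*(-1/461) - 3054)*(-561) = (-3121/461 - 3054)*(-561) = -1411015/461*(-561) = 791579415/461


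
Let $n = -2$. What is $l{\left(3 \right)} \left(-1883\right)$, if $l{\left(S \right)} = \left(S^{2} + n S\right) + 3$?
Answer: $-11298$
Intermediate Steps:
$l{\left(S \right)} = 3 + S^{2} - 2 S$ ($l{\left(S \right)} = \left(S^{2} - 2 S\right) + 3 = 3 + S^{2} - 2 S$)
$l{\left(3 \right)} \left(-1883\right) = \left(3 + 3^{2} - 6\right) \left(-1883\right) = \left(3 + 9 - 6\right) \left(-1883\right) = 6 \left(-1883\right) = -11298$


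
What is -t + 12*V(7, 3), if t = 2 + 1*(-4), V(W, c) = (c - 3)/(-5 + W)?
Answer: 2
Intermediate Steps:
V(W, c) = (-3 + c)/(-5 + W)
t = -2 (t = 2 - 4 = -2)
-t + 12*V(7, 3) = -1*(-2) + 12*((-3 + 3)/(-5 + 7)) = 2 + 12*(0/2) = 2 + 12*((½)*0) = 2 + 12*0 = 2 + 0 = 2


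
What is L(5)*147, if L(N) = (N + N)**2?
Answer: 14700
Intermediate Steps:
L(N) = 4*N**2 (L(N) = (2*N)**2 = 4*N**2)
L(5)*147 = (4*5**2)*147 = (4*25)*147 = 100*147 = 14700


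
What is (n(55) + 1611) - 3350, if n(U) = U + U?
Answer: -1629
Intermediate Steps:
n(U) = 2*U
(n(55) + 1611) - 3350 = (2*55 + 1611) - 3350 = (110 + 1611) - 3350 = 1721 - 3350 = -1629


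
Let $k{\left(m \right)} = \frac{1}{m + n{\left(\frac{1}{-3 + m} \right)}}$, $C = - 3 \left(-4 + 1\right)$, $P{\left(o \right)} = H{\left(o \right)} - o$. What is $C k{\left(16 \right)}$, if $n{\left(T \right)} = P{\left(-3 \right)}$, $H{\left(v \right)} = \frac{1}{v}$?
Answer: $\frac{27}{56} \approx 0.48214$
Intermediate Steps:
$P{\left(o \right)} = \frac{1}{o} - o$
$C = 9$ ($C = \left(-3\right) \left(-3\right) = 9$)
$n{\left(T \right)} = \frac{8}{3}$ ($n{\left(T \right)} = \frac{1}{-3} - -3 = - \frac{1}{3} + 3 = \frac{8}{3}$)
$k{\left(m \right)} = \frac{1}{\frac{8}{3} + m}$ ($k{\left(m \right)} = \frac{1}{m + \frac{8}{3}} = \frac{1}{\frac{8}{3} + m}$)
$C k{\left(16 \right)} = 9 \frac{3}{8 + 3 \cdot 16} = 9 \frac{3}{8 + 48} = 9 \cdot \frac{3}{56} = \frac{27}{56}$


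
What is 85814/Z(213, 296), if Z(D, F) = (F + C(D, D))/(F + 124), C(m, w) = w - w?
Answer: 4505235/37 ≈ 1.2176e+5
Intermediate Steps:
C(m, w) = 0
Z(D, F) = F/(124 + F) (Z(D, F) = (F + 0)/(F + 124) = F/(124 + F))
85814/Z(213, 296) = 85814/((296/(124 + 296))) = 85814/((296/420)) = 85814/((296*(1/420))) = 85814/(74/105) = 85814*(105/74) = 4505235/37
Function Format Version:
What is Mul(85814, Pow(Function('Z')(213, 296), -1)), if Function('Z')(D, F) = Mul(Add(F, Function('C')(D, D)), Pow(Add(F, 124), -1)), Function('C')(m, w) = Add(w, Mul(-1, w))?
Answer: Rational(4505235, 37) ≈ 1.2176e+5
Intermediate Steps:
Function('C')(m, w) = 0
Function('Z')(D, F) = Mul(F, Pow(Add(124, F), -1)) (Function('Z')(D, F) = Mul(Add(F, 0), Pow(Add(F, 124), -1)) = Mul(F, Pow(Add(124, F), -1)))
Mul(85814, Pow(Function('Z')(213, 296), -1)) = Mul(85814, Pow(Mul(296, Pow(Add(124, 296), -1)), -1)) = Mul(85814, Pow(Mul(296, Pow(420, -1)), -1)) = Mul(85814, Pow(Mul(296, Rational(1, 420)), -1)) = Mul(85814, Pow(Rational(74, 105), -1)) = Mul(85814, Rational(105, 74)) = Rational(4505235, 37)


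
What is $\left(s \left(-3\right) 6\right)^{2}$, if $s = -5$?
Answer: $8100$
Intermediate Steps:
$\left(s \left(-3\right) 6\right)^{2} = \left(\left(-5\right) \left(-3\right) 6\right)^{2} = \left(15 \cdot 6\right)^{2} = 90^{2} = 8100$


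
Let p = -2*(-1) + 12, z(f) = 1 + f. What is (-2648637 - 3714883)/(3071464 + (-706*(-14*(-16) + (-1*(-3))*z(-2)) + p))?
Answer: -1590880/728863 ≈ -2.1827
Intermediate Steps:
p = 14 (p = 2 + 12 = 14)
(-2648637 - 3714883)/(3071464 + (-706*(-14*(-16) + (-1*(-3))*z(-2)) + p)) = (-2648637 - 3714883)/(3071464 + (-706*(-14*(-16) + (-1*(-3))*(1 - 2)) + 14)) = -6363520/(3071464 + (-706*(224 + 3*(-1)) + 14)) = -6363520/(3071464 + (-706*(224 - 3) + 14)) = -6363520/(3071464 + (-706*221 + 14)) = -6363520/(3071464 + (-156026 + 14)) = -6363520/(3071464 - 156012) = -6363520/2915452 = -6363520*1/2915452 = -1590880/728863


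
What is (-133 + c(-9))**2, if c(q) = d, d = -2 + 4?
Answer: 17161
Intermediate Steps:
d = 2
c(q) = 2
(-133 + c(-9))**2 = (-133 + 2)**2 = (-131)**2 = 17161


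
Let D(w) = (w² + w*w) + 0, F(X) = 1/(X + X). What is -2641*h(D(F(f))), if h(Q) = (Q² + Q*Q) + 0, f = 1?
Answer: -2641/2 ≈ -1320.5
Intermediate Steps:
F(X) = 1/(2*X)
D(w) = 2*w² (D(w) = (w² + w²) + 0 = 2*w² + 0 = 2*w²)
h(Q) = 2*Q² (h(Q) = (Q² + Q²) + 0 = 2*Q² + 0 = 2*Q²)
-2641*h(D(F(f))) = -5282*(2*((½)/1)²)² = -5282*(2*((½)*1)²)² = -5282*(2*(½)²)² = -5282*(2*(¼))² = -5282*(½)² = -5282/4 = -2641*½ = -2641/2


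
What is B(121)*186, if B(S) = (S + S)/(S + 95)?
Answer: 3751/18 ≈ 208.39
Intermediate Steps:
B(S) = 2*S/(95 + S) (B(S) = (2*S)/(95 + S) = 2*S/(95 + S))
B(121)*186 = (2*121/(95 + 121))*186 = (2*121/216)*186 = (2*121*(1/216))*186 = (121/108)*186 = 3751/18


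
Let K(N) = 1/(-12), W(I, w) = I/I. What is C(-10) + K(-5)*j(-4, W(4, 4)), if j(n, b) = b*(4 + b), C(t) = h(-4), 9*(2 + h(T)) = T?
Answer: -103/36 ≈ -2.8611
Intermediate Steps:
W(I, w) = 1
h(T) = -2 + T/9
C(t) = -22/9 (C(t) = -2 + (⅑)*(-4) = -2 - 4/9 = -22/9)
K(N) = -1/12
C(-10) + K(-5)*j(-4, W(4, 4)) = -22/9 - (4 + 1)/12 = -22/9 - 5/12 = -103/36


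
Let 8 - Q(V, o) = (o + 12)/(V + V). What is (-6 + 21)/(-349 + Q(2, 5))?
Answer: -60/1381 ≈ -0.043447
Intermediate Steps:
Q(V, o) = 8 - (12 + o)/(2*V) (Q(V, o) = 8 - (o + 12)/(V + V) = 8 - (12 + o)/(2*V))
(-6 + 21)/(-349 + Q(2, 5)) = (-6 + 21)/(-349 + (½)*(-12 - 1*5 + 16*2)/2) = 15/(-349 + (½)*(½)*(-12 - 5 + 32)) = 15/(-349 + (½)*(½)*15) = 15/(-349 + 15/4) = 15/(-1381/4) = 15*(-4/1381) = -60/1381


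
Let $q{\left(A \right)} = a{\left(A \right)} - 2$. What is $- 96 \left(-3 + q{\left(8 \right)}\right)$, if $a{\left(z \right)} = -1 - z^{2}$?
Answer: $6720$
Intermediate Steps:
$q{\left(A \right)} = -3 - A^{2}$ ($q{\left(A \right)} = \left(-1 - A^{2}\right) - 2 = -3 - A^{2}$)
$- 96 \left(-3 + q{\left(8 \right)}\right) = - 96 \left(-3 - 67\right) = \left(-96\right) \left(-70\right) = 6720$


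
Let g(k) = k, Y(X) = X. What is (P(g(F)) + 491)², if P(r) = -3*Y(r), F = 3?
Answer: 232324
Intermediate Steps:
P(r) = -3*r
(P(g(F)) + 491)² = (-3*3 + 491)² = (-9 + 491)² = 482² = 232324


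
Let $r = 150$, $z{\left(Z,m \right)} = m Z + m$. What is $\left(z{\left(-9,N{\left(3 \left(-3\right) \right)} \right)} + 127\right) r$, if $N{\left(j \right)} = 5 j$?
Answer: $73050$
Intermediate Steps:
$z{\left(Z,m \right)} = m + Z m$ ($z{\left(Z,m \right)} = Z m + m = m + Z m$)
$\left(z{\left(-9,N{\left(3 \left(-3\right) \right)} \right)} + 127\right) r = \left(5 \cdot 3 \left(-3\right) \left(1 - 9\right) + 127\right) 150 = \left(5 \left(-9\right) \left(-8\right) + 127\right) 150 = \left(\left(-45\right) \left(-8\right) + 127\right) 150 = \left(360 + 127\right) 150 = 487 \cdot 150 = 73050$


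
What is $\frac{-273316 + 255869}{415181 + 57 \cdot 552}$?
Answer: $- \frac{17447}{446645} \approx -0.039062$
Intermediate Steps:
$\frac{-273316 + 255869}{415181 + 57 \cdot 552} = - \frac{17447}{415181 + 31464} = - \frac{17447}{446645}$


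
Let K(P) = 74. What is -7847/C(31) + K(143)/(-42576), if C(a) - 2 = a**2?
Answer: -55694189/6833448 ≈ -8.1502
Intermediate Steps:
C(a) = 2 + a**2
-7847/C(31) + K(143)/(-42576) = -7847/(2 + 31**2) + 74/(-42576) = -7847/(2 + 961) + 74*(-1/42576) = -7847/963 - 37/21288 = -55694189/6833448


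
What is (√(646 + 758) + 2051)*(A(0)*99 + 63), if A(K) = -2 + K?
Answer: -276885 - 810*√39 ≈ -2.8194e+5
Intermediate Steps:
(√(646 + 758) + 2051)*(A(0)*99 + 63) = (√(646 + 758) + 2051)*((-2 + 0)*99 + 63) = (√1404 + 2051)*(-2*99 + 63) = (6*√39 + 2051)*(-198 + 63) = (2051 + 6*√39)*(-135) = -276885 - 810*√39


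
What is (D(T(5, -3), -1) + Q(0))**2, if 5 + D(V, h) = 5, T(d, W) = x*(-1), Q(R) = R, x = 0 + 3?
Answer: 0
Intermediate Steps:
x = 3
T(d, W) = -3 (T(d, W) = 3*(-1) = -3)
D(V, h) = 0 (D(V, h) = -5 + 5 = 0)
(D(T(5, -3), -1) + Q(0))**2 = (0 + 0)**2 = 0**2 = 0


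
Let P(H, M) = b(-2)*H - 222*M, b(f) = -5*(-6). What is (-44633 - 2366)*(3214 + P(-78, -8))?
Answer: -124547350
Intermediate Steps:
b(f) = 30
P(H, M) = -222*M + 30*H (P(H, M) = 30*H - 222*M = -222*M + 30*H)
(-44633 - 2366)*(3214 + P(-78, -8)) = (-44633 - 2366)*(3214 + (-222*(-8) + 30*(-78))) = -46999*(3214 + (1776 - 2340)) = -46999*(3214 - 564) = -46999*2650 = -124547350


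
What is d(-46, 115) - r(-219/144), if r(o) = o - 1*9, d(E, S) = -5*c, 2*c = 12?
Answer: -935/48 ≈ -19.479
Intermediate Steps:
c = 6 (c = (½)*12 = 6)
d(E, S) = -30 (d(E, S) = -5*6 = -30)
r(o) = -9 + o (r(o) = o - 9 = -9 + o)
d(-46, 115) - r(-219/144) = -30 - (-9 - 219/144) = -30 - (-9 - 219*1/144) = -30 - (-9 - 73/48) = -30 - 1*(-505/48) = -30 + 505/48 = -935/48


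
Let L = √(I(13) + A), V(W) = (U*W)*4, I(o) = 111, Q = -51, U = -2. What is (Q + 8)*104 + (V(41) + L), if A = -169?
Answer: -4800 + I*√58 ≈ -4800.0 + 7.6158*I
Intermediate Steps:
V(W) = -8*W (V(W) = -2*W*4 = -8*W)
L = I*√58 (L = √(111 - 169) = √(-58) = I*√58 ≈ 7.6158*I)
(Q + 8)*104 + (V(41) + L) = (-51 + 8)*104 + (-8*41 + I*√58) = -43*104 + (-328 + I*√58) = -4472 + (-328 + I*√58) = -4800 + I*√58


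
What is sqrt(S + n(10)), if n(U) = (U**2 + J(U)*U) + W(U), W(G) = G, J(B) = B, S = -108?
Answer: sqrt(102) ≈ 10.100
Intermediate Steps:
n(U) = U + 2*U**2 (n(U) = (U**2 + U*U) + U = (U**2 + U**2) + U = 2*U**2 + U = U + 2*U**2)
sqrt(S + n(10)) = sqrt(-108 + 10*(1 + 2*10)) = sqrt(-108 + 10*(1 + 20)) = sqrt(-108 + 10*21) = sqrt(-108 + 210) = sqrt(102)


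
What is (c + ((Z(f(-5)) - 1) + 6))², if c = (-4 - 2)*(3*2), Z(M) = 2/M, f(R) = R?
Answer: 24649/25 ≈ 985.96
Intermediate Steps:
c = -36 (c = -6*6 = -36)
(c + ((Z(f(-5)) - 1) + 6))² = (-36 + ((2/(-5) - 1) + 6))² = (-36 + ((2*(-⅕) - 1) + 6))² = (-36 + ((-⅖ - 1) + 6))² = (-36 + (-7/5 + 6))² = (-36 + 23/5)² = (-157/5)² = 24649/25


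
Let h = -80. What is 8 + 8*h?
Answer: -632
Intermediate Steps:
8 + 8*h = 8 + 8*(-80) = 8 - 640 = -632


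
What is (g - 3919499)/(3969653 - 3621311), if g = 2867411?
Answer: -175348/58057 ≈ -3.0203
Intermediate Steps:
(g - 3919499)/(3969653 - 3621311) = (2867411 - 3919499)/(3969653 - 3621311) = -1052088/348342 = -1052088*1/348342 = -175348/58057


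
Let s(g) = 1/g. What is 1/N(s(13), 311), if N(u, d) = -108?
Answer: -1/108 ≈ -0.0092593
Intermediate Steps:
1/N(s(13), 311) = 1/(-108) = -1/108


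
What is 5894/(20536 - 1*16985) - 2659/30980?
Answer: 173154011/110009980 ≈ 1.5740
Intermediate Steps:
5894/(20536 - 1*16985) - 2659/30980 = 5894/(20536 - 16985) - 2659*1/30980 = 5894/3551 - 2659/30980 = 173154011/110009980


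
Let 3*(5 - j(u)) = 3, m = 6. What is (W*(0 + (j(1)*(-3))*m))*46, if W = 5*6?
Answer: -99360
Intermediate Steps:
j(u) = 4 (j(u) = 5 - ⅓*3 = 5 - 1 = 4)
W = 30
(W*(0 + (j(1)*(-3))*m))*46 = (30*(0 + (4*(-3))*6))*46 = (30*(0 - 12*6))*46 = (30*(0 - 72))*46 = (30*(-72))*46 = -2160*46 = -99360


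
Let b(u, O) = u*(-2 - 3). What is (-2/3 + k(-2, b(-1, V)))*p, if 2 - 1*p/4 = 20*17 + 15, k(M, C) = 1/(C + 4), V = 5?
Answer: 7060/9 ≈ 784.44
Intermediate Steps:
b(u, O) = -5*u (b(u, O) = u*(-5) = -5*u)
k(M, C) = 1/(4 + C)
p = -1412 (p = 8 - 4*(20*17 + 15) = 8 - 4*(340 + 15) = 8 - 4*355 = 8 - 1420 = -1412)
(-2/3 + k(-2, b(-1, V)))*p = (-2/3 + 1/(4 - 5*(-1)))*(-1412) = (-2*⅓ + 1/(4 + 5))*(-1412) = (-⅔ + 1/9)*(-1412) = (-⅔ + ⅑)*(-1412) = -5/9*(-1412) = 7060/9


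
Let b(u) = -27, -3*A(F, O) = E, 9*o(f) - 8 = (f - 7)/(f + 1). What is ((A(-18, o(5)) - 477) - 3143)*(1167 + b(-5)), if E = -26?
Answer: -4116920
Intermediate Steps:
o(f) = 8/9 + (-7 + f)/(9*(1 + f)) (o(f) = 8/9 + ((f - 7)/(f + 1))/9 = 8/9 + ((-7 + f)/(1 + f))/9 = 8/9 + (-7 + f)/(9*(1 + f)))
A(F, O) = 26/3 (A(F, O) = -⅓*(-26) = 26/3)
((A(-18, o(5)) - 477) - 3143)*(1167 + b(-5)) = ((26/3 - 477) - 3143)*(1167 - 27) = (-1405/3 - 3143)*1140 = -10834/3*1140 = -4116920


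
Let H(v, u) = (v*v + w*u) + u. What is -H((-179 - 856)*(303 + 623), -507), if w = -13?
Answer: -918549734184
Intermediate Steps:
H(v, u) = v² - 12*u (H(v, u) = (v*v - 13*u) + u = (v² - 13*u) + u = v² - 12*u)
-H((-179 - 856)*(303 + 623), -507) = -(((-179 - 856)*(303 + 623))² - 12*(-507)) = -((-1035*926)² + 6084) = -((-958410)² + 6084) = -(918549728100 + 6084) = -1*918549734184 = -918549734184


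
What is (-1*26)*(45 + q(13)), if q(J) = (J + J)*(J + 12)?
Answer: -18070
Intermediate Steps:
q(J) = 2*J*(12 + J) (q(J) = (2*J)*(12 + J) = 2*J*(12 + J))
(-1*26)*(45 + q(13)) = (-1*26)*(45 + 2*13*(12 + 13)) = -26*(45 + 2*13*25) = -26*(45 + 650) = -26*695 = -18070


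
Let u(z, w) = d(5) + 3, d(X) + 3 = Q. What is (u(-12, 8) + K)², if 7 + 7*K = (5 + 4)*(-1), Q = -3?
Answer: 1369/49 ≈ 27.939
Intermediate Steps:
d(X) = -6 (d(X) = -3 - 3 = -6)
K = -16/7 (K = -1 + ((5 + 4)*(-1))/7 = -1 + (9*(-1))/7 = -1 + (⅐)*(-9) = -1 - 9/7 = -16/7 ≈ -2.2857)
u(z, w) = -3 (u(z, w) = -6 + 3 = -3)
(u(-12, 8) + K)² = (-3 - 16/7)² = (-37/7)² = 1369/49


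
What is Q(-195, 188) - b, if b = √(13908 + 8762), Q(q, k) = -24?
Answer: -24 - √22670 ≈ -174.57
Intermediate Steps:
b = √22670 ≈ 150.57
Q(-195, 188) - b = -24 - √22670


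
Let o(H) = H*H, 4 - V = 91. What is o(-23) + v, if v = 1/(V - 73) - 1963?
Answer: -229441/160 ≈ -1434.0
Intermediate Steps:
V = -87 (V = 4 - 1*91 = 4 - 91 = -87)
v = -314081/160 (v = 1/(-87 - 73) - 1963 = 1/(-160) - 1963 = -1/160 - 1963 = -314081/160 ≈ -1963.0)
o(H) = H²
o(-23) + v = (-23)² - 314081/160 = 529 - 314081/160 = -229441/160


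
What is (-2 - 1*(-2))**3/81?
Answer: 0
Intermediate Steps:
(-2 - 1*(-2))**3/81 = (-2 + 2)**3*(1/81) = 0**3*(1/81) = 0*(1/81) = 0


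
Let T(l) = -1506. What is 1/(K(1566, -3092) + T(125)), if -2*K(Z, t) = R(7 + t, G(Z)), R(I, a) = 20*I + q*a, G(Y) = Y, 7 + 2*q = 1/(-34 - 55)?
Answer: 89/2855912 ≈ 3.1163e-5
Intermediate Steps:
q = -312/89 (q = -7/2 + 1/(2*(-34 - 55)) = -7/2 + (1/2)/(-89) = -7/2 + (1/2)*(-1/89) = -7/2 - 1/178 = -312/89 ≈ -3.5056)
R(I, a) = 20*I - 312*a/89
K(Z, t) = -70 - 10*t + 156*Z/89 (K(Z, t) = -(20*(7 + t) - 312*Z/89)/2 = -((140 + 20*t) - 312*Z/89)/2 = -(140 + 20*t - 312*Z/89)/2 = -70 - 10*t + 156*Z/89)
1/(K(1566, -3092) + T(125)) = 1/((-70 - 10*(-3092) + (156/89)*1566) - 1506) = 1/((-70 + 30920 + 244296/89) - 1506) = 1/(2989946/89 - 1506) = 1/(2855912/89) = 89/2855912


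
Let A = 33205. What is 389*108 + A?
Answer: 75217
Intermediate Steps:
389*108 + A = 389*108 + 33205 = 42012 + 33205 = 75217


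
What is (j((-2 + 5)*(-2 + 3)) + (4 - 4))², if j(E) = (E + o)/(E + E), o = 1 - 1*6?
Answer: ⅑ ≈ 0.11111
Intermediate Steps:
o = -5 (o = 1 - 6 = -5)
j(E) = (-5 + E)/(2*E) (j(E) = (E - 5)/(E + E) = (-5 + E)/((2*E)) = (-5 + E)*(1/(2*E)) = (-5 + E)/(2*E))
(j((-2 + 5)*(-2 + 3)) + (4 - 4))² = ((-5 + (-2 + 5)*(-2 + 3))/(2*(((-2 + 5)*(-2 + 3)))) + (4 - 4))² = ((-5 + 3*1)/(2*((3*1))) + 0)² = ((½)*(-5 + 3)/3 + 0)² = ((½)*(⅓)*(-2) + 0)² = (-⅓ + 0)² = (-⅓)² = ⅑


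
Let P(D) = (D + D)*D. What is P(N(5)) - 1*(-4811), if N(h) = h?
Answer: 4861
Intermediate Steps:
P(D) = 2*D² (P(D) = (2*D)*D = 2*D²)
P(N(5)) - 1*(-4811) = 2*5² - 1*(-4811) = 2*25 + 4811 = 50 + 4811 = 4861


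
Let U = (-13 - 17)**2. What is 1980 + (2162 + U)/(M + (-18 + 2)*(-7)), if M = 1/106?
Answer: 23833112/11873 ≈ 2007.3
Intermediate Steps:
M = 1/106 ≈ 0.0094340
U = 900 (U = (-30)**2 = 900)
1980 + (2162 + U)/(M + (-18 + 2)*(-7)) = 1980 + (2162 + 900)/(1/106 + (-18 + 2)*(-7)) = 1980 + 3062/(1/106 - 16*(-7)) = 1980 + 3062/(1/106 + 112) = 1980 + 3062/(11873/106) = 1980 + 3062*(106/11873) = 1980 + 324572/11873 = 23833112/11873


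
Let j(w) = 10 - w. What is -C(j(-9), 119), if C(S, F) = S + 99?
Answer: -118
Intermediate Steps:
C(S, F) = 99 + S
-C(j(-9), 119) = -(99 + (10 - 1*(-9))) = -(99 + (10 + 9)) = -(99 + 19) = -1*118 = -118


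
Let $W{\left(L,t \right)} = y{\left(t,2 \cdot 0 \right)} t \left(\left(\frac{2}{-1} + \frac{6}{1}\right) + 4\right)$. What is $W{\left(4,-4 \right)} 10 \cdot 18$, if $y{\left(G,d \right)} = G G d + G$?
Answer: $23040$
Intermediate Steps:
$y{\left(G,d \right)} = G + d G^{2}$ ($y{\left(G,d \right)} = G^{2} d + G = d G^{2} + G = G + d G^{2}$)
$W{\left(L,t \right)} = 8 t^{2}$ ($W{\left(L,t \right)} = t \left(1 + t 2 \cdot 0\right) t \left(\left(\frac{2}{-1} + \frac{6}{1}\right) + 4\right) = t \left(1 + t 0\right) t \left(\left(2 \left(-1\right) + 6 \cdot 1\right) + 4\right) = t \left(1 + 0\right) t \left(\left(-2 + 6\right) + 4\right) = t 1 t \left(4 + 4\right) = t t 8 = t^{2} \cdot 8 = 8 t^{2}$)
$W{\left(4,-4 \right)} 10 \cdot 18 = 8 \left(-4\right)^{2} \cdot 10 \cdot 18 = 8 \cdot 16 \cdot 10 \cdot 18 = 128 \cdot 10 \cdot 18 = 1280 \cdot 18 = 23040$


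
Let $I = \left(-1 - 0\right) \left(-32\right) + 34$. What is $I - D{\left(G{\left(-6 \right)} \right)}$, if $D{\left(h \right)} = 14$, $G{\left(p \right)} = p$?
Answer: $52$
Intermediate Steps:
$I = 66$ ($I = \left(-1 + 0\right) \left(-32\right) + 34 = \left(-1\right) \left(-32\right) + 34 = 32 + 34 = 66$)
$I - D{\left(G{\left(-6 \right)} \right)} = 66 - 14 = 52$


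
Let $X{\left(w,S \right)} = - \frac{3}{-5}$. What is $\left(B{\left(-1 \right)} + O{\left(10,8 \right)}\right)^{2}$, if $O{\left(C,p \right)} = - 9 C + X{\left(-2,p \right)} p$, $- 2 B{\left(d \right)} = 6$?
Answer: $\frac{194481}{25} \approx 7779.2$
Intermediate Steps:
$X{\left(w,S \right)} = \frac{3}{5}$ ($X{\left(w,S \right)} = \left(-3\right) \left(- \frac{1}{5}\right) = \frac{3}{5}$)
$B{\left(d \right)} = -3$ ($B{\left(d \right)} = \left(- \frac{1}{2}\right) 6 = -3$)
$O{\left(C,p \right)} = - 9 C + \frac{3 p}{5}$
$\left(B{\left(-1 \right)} + O{\left(10,8 \right)}\right)^{2} = \left(-3 + \left(\left(-9\right) 10 + \frac{3}{5} \cdot 8\right)\right)^{2} = \left(-3 + \left(-90 + \frac{24}{5}\right)\right)^{2} = \left(-3 - \frac{426}{5}\right)^{2} = \left(- \frac{441}{5}\right)^{2} = \frac{194481}{25}$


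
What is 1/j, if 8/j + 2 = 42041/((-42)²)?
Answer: 38513/14112 ≈ 2.7291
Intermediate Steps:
j = 14112/38513 (j = 8/(-2 + 42041/((-42)²)) = 8/(-2 + 42041/1764) = 8/(38513/1764) = 8*(1764/38513) = 14112/38513 ≈ 0.36642)
1/j = 1/(14112/38513) = 38513/14112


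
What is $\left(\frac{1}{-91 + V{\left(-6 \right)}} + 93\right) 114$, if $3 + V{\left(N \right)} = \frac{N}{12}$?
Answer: $\frac{667850}{63} \approx 10601.0$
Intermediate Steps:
$V{\left(N \right)} = -3 + \frac{N}{12}$
$\left(\frac{1}{-91 + V{\left(-6 \right)}} + 93\right) 114 = \left(\frac{1}{-91 + \left(-3 + \frac{1}{12} \left(-6\right)\right)} + 93\right) 114 = \left(\frac{1}{-91 - \frac{7}{2}} + 93\right) 114 = \left(\frac{1}{- \frac{189}{2}} + 93\right) 114 = \left(- \frac{2}{189} + 93\right) 114 = \frac{17575}{189} \cdot 114 = \frac{667850}{63}$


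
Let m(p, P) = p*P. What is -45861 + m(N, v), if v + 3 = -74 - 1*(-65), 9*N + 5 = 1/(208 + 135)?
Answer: -47184113/1029 ≈ -45854.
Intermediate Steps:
N = -1714/3087 (N = -5/9 + 1/(9*(208 + 135)) = -5/9 + (⅑)/343 = -5/9 + (⅑)*(1/343) = -5/9 + 1/3087 = -1714/3087 ≈ -0.55523)
v = -12 (v = -3 + (-74 - 1*(-65)) = -3 + (-74 + 65) = -3 - 9 = -12)
m(p, P) = P*p
-45861 + m(N, v) = -45861 - 12*(-1714/3087) = -45861 + 6856/1029 = -47184113/1029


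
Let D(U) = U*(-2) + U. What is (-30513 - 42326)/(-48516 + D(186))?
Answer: 72839/48702 ≈ 1.4956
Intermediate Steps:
D(U) = -U (D(U) = -2*U + U = -U)
(-30513 - 42326)/(-48516 + D(186)) = (-30513 - 42326)/(-48516 - 1*186) = -72839/(-48516 - 186) = -72839/(-48702) = -72839*(-1/48702) = 72839/48702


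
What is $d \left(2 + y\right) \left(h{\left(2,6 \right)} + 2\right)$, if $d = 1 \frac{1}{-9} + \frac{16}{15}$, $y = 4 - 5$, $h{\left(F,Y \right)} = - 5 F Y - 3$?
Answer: $- \frac{2623}{45} \approx -58.289$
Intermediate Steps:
$h{\left(F,Y \right)} = -3 - 5 F Y$ ($h{\left(F,Y \right)} = - 5 F Y - 3 = -3 - 5 F Y$)
$y = -1$ ($y = 4 - 5 = -1$)
$d = \frac{43}{45}$ ($d = 1 \left(- \frac{1}{9}\right) + 16 \cdot \frac{1}{15} = - \frac{1}{9} + \frac{16}{15} = \frac{43}{45} \approx 0.95556$)
$d \left(2 + y\right) \left(h{\left(2,6 \right)} + 2\right) = \frac{43 \left(2 - 1\right) \left(\left(-3 - 10 \cdot 6\right) + 2\right)}{45} = \frac{43 \cdot 1 \left(\left(-3 - 60\right) + 2\right)}{45} = \frac{43 \cdot 1 \left(-63 + 2\right)}{45} = \frac{43 \cdot 1 \left(-61\right)}{45} = \frac{43}{45} \left(-61\right) = - \frac{2623}{45}$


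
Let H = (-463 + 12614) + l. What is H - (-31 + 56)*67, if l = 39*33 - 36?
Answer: 11727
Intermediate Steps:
l = 1251 (l = 1287 - 36 = 1251)
H = 13402 (H = (-463 + 12614) + 1251 = 12151 + 1251 = 13402)
H - (-31 + 56)*67 = 13402 - (-31 + 56)*67 = 13402 - 25*67 = 13402 - 1*1675 = 13402 - 1675 = 11727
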